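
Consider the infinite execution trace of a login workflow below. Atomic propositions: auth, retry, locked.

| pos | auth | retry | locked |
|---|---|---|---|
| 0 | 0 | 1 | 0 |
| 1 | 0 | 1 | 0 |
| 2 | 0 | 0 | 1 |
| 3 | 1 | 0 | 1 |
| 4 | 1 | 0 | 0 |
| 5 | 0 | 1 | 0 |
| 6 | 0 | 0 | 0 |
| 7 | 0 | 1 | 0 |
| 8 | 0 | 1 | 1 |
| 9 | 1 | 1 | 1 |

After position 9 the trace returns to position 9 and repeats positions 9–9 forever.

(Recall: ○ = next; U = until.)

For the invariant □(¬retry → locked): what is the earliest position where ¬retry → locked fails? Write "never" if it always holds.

Check ¬retry → locked at each position in order: 0 ✓, 1 ✓, 2 ✓, 3 ✓.
At position 4 the labels are {auth}, so ¬retry → locked is false there. This is the first violation.

4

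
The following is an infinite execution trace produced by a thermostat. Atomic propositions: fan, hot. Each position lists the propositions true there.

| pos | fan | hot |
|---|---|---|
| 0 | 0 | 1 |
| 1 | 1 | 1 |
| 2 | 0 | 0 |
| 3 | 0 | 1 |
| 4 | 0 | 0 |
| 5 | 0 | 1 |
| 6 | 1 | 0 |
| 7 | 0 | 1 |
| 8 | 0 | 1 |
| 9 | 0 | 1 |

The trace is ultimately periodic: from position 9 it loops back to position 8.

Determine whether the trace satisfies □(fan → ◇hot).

Yes

fan → ◇hot holds at every position 0..9, and those are all positions ever visited, so □(fan → ◇hot) holds.
Positions where fan holds: 1, 6.
Check ◇hot at each: 1→ok, 6→ok.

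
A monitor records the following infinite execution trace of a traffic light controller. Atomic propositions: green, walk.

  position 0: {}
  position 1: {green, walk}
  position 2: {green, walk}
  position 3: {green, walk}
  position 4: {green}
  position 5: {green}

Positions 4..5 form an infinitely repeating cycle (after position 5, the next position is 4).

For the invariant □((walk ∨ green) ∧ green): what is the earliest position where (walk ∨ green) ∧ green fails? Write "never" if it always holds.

At position 0 the labels are {}, so (walk ∨ green) ∧ green is false there. This is the first violation.

0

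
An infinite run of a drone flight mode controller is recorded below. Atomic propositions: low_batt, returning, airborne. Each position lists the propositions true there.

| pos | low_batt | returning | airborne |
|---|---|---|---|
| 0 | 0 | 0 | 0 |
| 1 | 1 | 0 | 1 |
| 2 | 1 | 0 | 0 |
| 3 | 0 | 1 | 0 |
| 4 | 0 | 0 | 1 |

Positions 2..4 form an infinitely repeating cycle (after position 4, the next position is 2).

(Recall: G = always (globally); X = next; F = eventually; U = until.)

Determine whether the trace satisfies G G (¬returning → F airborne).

Yes

G (¬returning → F airborne) holds at every position 0..4, and those are all positions ever visited, so G G (¬returning → F airborne) holds.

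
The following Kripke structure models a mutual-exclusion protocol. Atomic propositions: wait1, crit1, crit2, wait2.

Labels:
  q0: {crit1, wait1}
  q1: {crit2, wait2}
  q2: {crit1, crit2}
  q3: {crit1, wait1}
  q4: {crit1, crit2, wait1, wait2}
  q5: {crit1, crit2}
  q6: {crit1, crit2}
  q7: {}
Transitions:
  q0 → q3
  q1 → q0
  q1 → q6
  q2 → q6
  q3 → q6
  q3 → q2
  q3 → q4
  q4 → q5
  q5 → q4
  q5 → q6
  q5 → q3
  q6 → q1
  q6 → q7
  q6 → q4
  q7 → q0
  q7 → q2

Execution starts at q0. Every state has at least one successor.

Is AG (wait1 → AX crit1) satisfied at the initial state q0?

Satisfied

States satisfying wait1 → AX crit1: {q0, q1, q2, q3, q4, q5, q6, q7}.
States satisfying AG (wait1 → AX crit1): {q0, q1, q2, q3, q4, q5, q6, q7}.
Every state reachable from q0 satisfies wait1 → AX crit1.
q0 ∈ Sat(AG (wait1 → AX crit1)).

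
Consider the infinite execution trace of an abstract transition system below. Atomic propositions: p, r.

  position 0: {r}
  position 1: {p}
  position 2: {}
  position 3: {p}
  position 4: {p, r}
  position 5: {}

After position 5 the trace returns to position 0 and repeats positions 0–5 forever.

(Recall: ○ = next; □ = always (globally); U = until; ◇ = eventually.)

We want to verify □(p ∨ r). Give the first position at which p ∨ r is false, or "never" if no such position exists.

Check p ∨ r at each position in order: 0 ✓, 1 ✓.
At position 2 the labels are {}, so p ∨ r is false there. This is the first violation.

2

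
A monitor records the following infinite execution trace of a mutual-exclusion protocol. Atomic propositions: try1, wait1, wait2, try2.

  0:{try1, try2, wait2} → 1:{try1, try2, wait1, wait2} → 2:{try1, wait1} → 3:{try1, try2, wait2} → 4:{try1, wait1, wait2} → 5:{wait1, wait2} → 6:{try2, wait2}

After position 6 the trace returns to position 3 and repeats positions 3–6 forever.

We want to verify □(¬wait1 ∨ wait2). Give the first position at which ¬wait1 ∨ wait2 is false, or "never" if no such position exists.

Check ¬wait1 ∨ wait2 at each position in order: 0 ✓, 1 ✓.
At position 2 the labels are {try1, wait1}, so ¬wait1 ∨ wait2 is false there. This is the first violation.

2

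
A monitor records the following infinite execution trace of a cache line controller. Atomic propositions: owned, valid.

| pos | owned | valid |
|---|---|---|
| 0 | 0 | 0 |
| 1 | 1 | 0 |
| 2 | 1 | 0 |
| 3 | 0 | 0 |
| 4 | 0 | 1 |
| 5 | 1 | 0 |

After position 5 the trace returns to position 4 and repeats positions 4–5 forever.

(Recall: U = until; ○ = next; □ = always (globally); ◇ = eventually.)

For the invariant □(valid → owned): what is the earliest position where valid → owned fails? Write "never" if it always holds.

Check valid → owned at each position in order: 0 ✓, 1 ✓, 2 ✓, 3 ✓.
At position 4 the labels are {valid}, so valid → owned is false there. This is the first violation.

4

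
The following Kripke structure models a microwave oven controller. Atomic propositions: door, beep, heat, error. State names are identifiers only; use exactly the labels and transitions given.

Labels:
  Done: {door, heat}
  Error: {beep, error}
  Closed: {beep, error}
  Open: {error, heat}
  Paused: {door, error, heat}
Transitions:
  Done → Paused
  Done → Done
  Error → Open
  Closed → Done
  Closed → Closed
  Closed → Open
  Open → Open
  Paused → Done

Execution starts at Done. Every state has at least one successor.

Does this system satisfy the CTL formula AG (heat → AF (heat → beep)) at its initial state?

States satisfying heat → AF (heat → beep): {Error, Closed}.
States satisfying AG (heat → AF (heat → beep)): ∅.
Done is reachable from Done and violates heat → AF (heat → beep), so AG fails at Done.
Done ∉ Sat(AG (heat → AF (heat → beep))).

No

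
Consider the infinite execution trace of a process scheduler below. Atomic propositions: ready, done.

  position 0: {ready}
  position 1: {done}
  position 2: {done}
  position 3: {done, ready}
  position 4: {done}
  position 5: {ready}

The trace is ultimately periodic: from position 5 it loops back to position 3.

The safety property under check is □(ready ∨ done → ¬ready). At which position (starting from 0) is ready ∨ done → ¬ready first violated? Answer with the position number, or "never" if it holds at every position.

At position 0 the labels are {ready}, so ready ∨ done → ¬ready is false there. This is the first violation.

0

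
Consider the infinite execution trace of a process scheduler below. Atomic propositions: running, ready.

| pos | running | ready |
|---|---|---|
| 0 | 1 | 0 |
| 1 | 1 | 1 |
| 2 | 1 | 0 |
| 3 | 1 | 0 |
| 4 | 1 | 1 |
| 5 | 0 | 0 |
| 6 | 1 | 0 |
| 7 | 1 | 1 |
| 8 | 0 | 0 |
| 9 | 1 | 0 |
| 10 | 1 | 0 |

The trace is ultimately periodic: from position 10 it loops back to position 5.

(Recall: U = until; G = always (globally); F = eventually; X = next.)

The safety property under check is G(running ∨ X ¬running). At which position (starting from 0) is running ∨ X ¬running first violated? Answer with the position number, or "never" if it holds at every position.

Check running ∨ X ¬running at each position in order: 0 ✓, 1 ✓, 2 ✓, 3 ✓, 4 ✓.
At position 5 the labels are {} and the next position 6 has {running}, so running ∨ X ¬running is false there. This is the first violation.

5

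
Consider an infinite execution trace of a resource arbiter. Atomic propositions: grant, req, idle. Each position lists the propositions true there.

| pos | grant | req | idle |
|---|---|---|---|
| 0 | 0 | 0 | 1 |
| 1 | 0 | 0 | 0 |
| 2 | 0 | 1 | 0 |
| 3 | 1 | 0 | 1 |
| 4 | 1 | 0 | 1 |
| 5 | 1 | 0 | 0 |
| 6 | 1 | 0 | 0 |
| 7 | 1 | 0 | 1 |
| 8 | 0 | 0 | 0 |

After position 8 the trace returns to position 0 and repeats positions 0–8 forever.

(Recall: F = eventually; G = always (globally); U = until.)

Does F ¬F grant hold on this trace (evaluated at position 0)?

¬F grant is false at every position 0..8, so it never becomes true and F ¬F grant fails.

Violated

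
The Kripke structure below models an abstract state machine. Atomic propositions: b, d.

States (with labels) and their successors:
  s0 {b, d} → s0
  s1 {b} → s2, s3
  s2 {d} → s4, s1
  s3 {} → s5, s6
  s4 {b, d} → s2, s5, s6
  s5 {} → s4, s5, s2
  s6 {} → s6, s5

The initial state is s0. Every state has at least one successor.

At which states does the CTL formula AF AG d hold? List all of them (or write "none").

States satisfying AG d: {s0}.
States satisfying AF AG d: {s0}.

{s0}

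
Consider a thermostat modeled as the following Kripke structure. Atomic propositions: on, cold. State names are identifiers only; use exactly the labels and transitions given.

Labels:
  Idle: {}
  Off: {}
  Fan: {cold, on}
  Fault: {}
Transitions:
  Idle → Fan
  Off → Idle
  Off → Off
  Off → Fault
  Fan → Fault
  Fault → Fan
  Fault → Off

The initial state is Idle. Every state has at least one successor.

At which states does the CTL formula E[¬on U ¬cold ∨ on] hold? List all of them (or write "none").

States satisfying ¬on: {Idle, Off, Fault}.
States satisfying ¬cold ∨ on: {Idle, Off, Fan, Fault}.
States satisfying E[¬on U ¬cold ∨ on]: {Idle, Off, Fan, Fault}.

{Idle, Off, Fan, Fault}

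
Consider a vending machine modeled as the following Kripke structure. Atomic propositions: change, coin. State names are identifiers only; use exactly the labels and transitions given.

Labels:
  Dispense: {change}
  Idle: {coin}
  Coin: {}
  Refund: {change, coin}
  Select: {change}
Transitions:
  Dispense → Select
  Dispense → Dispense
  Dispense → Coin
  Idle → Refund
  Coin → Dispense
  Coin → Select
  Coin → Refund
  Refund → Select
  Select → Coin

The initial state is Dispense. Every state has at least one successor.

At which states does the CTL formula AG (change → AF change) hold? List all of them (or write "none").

{Dispense, Idle, Coin, Refund, Select}

States satisfying change → AF change: {Dispense, Idle, Coin, Refund, Select}.
States satisfying AG (change → AF change): {Dispense, Idle, Coin, Refund, Select}.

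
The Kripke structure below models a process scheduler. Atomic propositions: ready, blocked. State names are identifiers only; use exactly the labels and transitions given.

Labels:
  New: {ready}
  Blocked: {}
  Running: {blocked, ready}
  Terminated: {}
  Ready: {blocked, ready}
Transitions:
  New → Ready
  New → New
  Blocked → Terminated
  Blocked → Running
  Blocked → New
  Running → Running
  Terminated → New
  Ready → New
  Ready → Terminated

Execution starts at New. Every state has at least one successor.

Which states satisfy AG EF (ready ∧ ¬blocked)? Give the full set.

{New, Terminated, Ready}

States satisfying EF (ready ∧ ¬blocked): {New, Blocked, Terminated, Ready}.
States satisfying AG EF (ready ∧ ¬blocked): {New, Terminated, Ready}.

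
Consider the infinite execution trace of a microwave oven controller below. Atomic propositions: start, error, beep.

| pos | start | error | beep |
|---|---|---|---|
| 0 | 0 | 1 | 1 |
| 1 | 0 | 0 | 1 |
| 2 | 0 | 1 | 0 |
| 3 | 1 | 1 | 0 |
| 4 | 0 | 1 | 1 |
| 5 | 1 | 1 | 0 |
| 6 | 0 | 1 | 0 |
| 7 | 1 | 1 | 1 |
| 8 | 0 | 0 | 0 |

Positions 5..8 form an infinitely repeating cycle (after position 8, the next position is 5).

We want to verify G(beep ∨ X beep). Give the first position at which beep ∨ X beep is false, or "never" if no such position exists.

Check beep ∨ X beep at each position in order: 0 ✓, 1 ✓.
At position 2 the labels are {error} and the next position 3 has {error, start}, so beep ∨ X beep is false there. This is the first violation.

2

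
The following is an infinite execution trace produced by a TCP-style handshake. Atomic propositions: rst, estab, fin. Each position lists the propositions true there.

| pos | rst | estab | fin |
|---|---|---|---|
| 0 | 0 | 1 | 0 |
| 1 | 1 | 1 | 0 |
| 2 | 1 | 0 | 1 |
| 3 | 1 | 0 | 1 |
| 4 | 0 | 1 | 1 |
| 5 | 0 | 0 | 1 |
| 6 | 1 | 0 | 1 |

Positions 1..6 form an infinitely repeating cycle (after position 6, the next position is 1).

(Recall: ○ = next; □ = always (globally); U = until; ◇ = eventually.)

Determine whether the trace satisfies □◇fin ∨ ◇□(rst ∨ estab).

◇fin holds at every position 0..6, and those are all positions ever visited, so □◇fin holds.
□(rst ∨ estab) is false at every position 0..6, so it never becomes true and ◇□(rst ∨ estab) fails.
At position 0: □◇fin is true; ◇□(rst ∨ estab) is false; so □◇fin ∨ ◇□(rst ∨ estab) is true.

Yes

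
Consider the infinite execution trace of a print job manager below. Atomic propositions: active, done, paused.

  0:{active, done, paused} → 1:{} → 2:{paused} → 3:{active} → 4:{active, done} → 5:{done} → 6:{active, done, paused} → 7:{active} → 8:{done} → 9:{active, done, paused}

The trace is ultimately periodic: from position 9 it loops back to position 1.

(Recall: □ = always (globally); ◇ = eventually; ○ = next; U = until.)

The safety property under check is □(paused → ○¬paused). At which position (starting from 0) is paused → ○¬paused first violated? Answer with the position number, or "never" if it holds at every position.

never

paused → ○¬paused holds at every position 0..9, and those are all the positions the trace ever visits, so the invariant □(paused → ○¬paused) is never violated.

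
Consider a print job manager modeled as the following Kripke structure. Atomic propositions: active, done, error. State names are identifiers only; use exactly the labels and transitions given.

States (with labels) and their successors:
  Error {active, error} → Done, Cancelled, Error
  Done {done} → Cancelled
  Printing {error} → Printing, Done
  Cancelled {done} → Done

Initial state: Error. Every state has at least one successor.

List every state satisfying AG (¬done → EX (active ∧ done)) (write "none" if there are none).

{Done, Cancelled}

States satisfying ¬done → EX (active ∧ done): {Done, Cancelled}.
States satisfying AG (¬done → EX (active ∧ done)): {Done, Cancelled}.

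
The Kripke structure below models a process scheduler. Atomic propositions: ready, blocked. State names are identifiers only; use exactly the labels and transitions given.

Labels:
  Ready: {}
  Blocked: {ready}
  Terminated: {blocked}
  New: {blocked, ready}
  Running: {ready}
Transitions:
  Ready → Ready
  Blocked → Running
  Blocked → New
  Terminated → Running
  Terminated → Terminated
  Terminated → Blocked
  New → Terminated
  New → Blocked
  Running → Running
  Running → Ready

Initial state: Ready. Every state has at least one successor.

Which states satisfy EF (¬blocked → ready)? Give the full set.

{Blocked, Terminated, New, Running}

States satisfying ¬blocked → ready: {Blocked, Terminated, New, Running}.
States satisfying EF (¬blocked → ready): {Blocked, Terminated, New, Running}.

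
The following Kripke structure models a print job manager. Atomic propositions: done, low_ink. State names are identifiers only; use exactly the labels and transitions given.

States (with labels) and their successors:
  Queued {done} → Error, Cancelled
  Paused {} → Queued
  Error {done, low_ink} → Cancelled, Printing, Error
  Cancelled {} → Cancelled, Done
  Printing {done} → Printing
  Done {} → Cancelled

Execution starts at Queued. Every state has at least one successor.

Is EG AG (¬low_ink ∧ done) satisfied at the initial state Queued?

States satisfying AG (¬low_ink ∧ done): {Printing}.
States satisfying EG AG (¬low_ink ∧ done): {Printing}.
No suitable path/successor from Queued witnesses the formula.
Queued ∉ Sat(EG AG (¬low_ink ∧ done)).

Does not hold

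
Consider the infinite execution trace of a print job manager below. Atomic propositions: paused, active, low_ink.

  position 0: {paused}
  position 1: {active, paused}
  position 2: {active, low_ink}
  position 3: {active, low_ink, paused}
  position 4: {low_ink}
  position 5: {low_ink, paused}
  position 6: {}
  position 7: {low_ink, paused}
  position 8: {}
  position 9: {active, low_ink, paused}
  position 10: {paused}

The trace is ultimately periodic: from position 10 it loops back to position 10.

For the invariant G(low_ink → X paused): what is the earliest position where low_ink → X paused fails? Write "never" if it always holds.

Check low_ink → X paused at each position in order: 0 ✓, 1 ✓, 2 ✓.
At position 3 the labels are {active, low_ink, paused} and the next position 4 has {low_ink}, so low_ink → X paused is false there. This is the first violation.

3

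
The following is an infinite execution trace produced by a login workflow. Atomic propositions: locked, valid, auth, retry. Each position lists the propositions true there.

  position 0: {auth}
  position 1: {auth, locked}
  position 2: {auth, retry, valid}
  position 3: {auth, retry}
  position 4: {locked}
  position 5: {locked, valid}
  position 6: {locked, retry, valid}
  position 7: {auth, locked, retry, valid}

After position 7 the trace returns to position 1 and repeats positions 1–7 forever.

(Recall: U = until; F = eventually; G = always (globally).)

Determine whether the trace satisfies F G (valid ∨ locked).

No

G (valid ∨ locked) is false at every position 0..7, so it never becomes true and F G (valid ∨ locked) fails.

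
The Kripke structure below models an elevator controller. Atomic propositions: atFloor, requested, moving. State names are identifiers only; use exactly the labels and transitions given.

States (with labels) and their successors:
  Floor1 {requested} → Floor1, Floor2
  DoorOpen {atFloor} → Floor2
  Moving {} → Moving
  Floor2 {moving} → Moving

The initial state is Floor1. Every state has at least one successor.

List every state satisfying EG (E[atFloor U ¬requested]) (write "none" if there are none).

{DoorOpen, Moving, Floor2}

States satisfying E[atFloor U ¬requested]: {DoorOpen, Moving, Floor2}.
States satisfying EG (E[atFloor U ¬requested]): {DoorOpen, Moving, Floor2}.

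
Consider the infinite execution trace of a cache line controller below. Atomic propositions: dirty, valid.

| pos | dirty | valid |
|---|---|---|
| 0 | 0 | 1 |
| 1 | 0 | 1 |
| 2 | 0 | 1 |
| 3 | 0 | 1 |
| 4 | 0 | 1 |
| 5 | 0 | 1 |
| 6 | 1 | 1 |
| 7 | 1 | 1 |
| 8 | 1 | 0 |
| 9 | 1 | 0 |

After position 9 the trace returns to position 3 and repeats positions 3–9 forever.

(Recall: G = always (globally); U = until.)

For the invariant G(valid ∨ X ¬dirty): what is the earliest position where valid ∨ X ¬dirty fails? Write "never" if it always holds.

8

Check valid ∨ X ¬dirty at each position in order: 0 ✓, 1 ✓, 2 ✓, 3 ✓, 4 ✓, 5 ✓, 6 ✓, 7 ✓.
At position 8 the labels are {dirty} and the next position 9 has {dirty}, so valid ∨ X ¬dirty is false there. This is the first violation.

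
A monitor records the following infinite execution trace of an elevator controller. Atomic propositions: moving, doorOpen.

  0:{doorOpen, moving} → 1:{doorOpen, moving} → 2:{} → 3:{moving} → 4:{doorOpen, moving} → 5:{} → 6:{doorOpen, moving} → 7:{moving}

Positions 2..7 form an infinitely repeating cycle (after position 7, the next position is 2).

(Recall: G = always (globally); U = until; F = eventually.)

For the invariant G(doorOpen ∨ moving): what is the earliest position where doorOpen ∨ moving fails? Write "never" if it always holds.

2

Check doorOpen ∨ moving at each position in order: 0 ✓, 1 ✓.
At position 2 the labels are {}, so doorOpen ∨ moving is false there. This is the first violation.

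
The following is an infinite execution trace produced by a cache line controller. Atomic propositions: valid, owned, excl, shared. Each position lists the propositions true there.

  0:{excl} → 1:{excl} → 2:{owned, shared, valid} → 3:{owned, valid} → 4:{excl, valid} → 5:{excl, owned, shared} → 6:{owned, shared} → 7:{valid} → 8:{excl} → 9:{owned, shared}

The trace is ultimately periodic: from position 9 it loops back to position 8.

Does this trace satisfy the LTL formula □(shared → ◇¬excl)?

shared → ◇¬excl holds at every position 0..9, and those are all positions ever visited, so □(shared → ◇¬excl) holds.
Positions where shared holds: 2, 5, 6, 9.
Check ◇¬excl at each: 2→ok, 5→ok, 6→ok, 9→ok.

Holds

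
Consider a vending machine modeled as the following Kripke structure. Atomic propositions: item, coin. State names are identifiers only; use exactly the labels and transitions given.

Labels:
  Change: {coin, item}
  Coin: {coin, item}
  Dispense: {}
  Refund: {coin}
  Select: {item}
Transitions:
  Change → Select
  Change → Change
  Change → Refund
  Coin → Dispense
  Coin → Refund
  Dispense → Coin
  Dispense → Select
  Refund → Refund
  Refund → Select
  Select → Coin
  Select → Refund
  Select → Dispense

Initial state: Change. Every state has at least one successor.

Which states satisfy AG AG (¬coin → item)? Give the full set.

States satisfying AG (¬coin → item): ∅.
States satisfying AG AG (¬coin → item): ∅.

none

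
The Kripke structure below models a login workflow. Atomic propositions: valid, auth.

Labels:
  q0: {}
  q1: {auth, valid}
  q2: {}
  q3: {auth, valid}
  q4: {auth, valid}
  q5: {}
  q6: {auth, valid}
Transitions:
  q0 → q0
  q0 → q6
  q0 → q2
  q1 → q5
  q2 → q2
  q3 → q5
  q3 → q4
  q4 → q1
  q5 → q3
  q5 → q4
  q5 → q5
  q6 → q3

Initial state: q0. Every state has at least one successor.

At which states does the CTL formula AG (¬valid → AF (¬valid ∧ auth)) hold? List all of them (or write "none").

States satisfying ¬valid → AF (¬valid ∧ auth): {q1, q3, q4, q6}.
States satisfying AG (¬valid → AF (¬valid ∧ auth)): ∅.

none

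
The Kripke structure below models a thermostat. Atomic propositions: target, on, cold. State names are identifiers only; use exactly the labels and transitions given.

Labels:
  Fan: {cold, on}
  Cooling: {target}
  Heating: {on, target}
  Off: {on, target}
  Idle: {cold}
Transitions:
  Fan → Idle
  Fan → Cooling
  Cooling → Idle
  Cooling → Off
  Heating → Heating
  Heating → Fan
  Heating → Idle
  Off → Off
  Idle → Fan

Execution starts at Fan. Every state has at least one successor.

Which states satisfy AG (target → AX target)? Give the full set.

States satisfying target → AX target: {Fan, Off, Idle}.
States satisfying AG (target → AX target): {Off}.

{Off}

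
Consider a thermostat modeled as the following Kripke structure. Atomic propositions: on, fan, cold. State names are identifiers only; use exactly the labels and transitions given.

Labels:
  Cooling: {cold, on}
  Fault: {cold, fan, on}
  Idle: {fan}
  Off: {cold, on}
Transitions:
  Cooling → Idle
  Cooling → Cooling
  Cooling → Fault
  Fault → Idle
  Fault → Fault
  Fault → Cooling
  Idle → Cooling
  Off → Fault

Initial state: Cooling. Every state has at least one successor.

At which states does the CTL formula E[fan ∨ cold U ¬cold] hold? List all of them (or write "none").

States satisfying fan ∨ cold: {Cooling, Fault, Idle, Off}.
States satisfying ¬cold: {Idle}.
States satisfying E[fan ∨ cold U ¬cold]: {Cooling, Fault, Idle, Off}.

{Cooling, Fault, Idle, Off}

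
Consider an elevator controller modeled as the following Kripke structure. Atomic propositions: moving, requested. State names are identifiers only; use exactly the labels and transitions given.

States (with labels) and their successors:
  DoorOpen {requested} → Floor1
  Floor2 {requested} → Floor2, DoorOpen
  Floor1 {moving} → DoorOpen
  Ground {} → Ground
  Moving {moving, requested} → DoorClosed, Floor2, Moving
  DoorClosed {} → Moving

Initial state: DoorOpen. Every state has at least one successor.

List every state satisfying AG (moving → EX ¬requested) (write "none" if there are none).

States satisfying moving → EX ¬requested: {DoorOpen, Floor2, Ground, Moving, DoorClosed}.
States satisfying AG (moving → EX ¬requested): {Ground}.

{Ground}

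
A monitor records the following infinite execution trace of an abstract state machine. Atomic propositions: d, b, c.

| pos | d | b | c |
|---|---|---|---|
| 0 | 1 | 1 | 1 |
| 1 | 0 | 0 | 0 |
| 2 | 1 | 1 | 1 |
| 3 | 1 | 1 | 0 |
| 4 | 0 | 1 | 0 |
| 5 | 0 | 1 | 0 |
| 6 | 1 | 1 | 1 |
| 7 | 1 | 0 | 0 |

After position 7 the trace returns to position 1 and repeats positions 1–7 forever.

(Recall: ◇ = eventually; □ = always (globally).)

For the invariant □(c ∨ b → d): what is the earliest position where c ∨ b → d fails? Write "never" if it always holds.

4

Check c ∨ b → d at each position in order: 0 ✓, 1 ✓, 2 ✓, 3 ✓.
At position 4 the labels are {b}, so c ∨ b → d is false there. This is the first violation.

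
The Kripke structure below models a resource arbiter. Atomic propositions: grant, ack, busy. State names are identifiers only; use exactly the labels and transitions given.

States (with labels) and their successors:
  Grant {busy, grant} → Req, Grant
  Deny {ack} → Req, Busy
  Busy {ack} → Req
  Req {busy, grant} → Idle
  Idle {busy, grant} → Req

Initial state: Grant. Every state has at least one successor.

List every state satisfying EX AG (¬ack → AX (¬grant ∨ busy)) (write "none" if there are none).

{Grant, Deny, Busy, Req, Idle}

States satisfying AG (¬ack → AX (¬grant ∨ busy)): {Grant, Deny, Busy, Req, Idle}.
States satisfying EX AG (¬ack → AX (¬grant ∨ busy)): {Grant, Deny, Busy, Req, Idle}.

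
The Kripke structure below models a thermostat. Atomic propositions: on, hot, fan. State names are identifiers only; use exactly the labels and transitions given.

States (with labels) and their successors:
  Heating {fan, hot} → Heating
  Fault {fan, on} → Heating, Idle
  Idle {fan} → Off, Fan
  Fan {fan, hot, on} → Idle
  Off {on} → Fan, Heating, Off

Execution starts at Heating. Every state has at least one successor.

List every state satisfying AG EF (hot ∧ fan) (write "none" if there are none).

{Heating, Fault, Idle, Fan, Off}

States satisfying EF (hot ∧ fan): {Heating, Fault, Idle, Fan, Off}.
States satisfying AG EF (hot ∧ fan): {Heating, Fault, Idle, Fan, Off}.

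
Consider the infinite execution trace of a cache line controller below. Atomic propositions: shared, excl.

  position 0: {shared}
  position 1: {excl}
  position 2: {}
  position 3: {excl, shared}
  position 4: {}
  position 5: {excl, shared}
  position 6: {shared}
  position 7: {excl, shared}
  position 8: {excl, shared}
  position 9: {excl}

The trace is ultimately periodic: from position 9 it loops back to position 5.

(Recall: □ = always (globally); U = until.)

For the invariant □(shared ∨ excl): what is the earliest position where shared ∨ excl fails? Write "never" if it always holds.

2

Check shared ∨ excl at each position in order: 0 ✓, 1 ✓.
At position 2 the labels are {}, so shared ∨ excl is false there. This is the first violation.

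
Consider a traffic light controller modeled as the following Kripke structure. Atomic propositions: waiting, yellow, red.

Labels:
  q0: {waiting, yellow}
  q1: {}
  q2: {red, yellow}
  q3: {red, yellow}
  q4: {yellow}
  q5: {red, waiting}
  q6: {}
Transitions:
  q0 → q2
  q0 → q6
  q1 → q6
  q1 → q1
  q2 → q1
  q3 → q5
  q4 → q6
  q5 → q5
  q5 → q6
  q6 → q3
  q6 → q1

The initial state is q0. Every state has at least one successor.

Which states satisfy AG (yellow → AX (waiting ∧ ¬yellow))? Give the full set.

{q1, q3, q5, q6}

States satisfying yellow → AX (waiting ∧ ¬yellow): {q1, q3, q5, q6}.
States satisfying AG (yellow → AX (waiting ∧ ¬yellow)): {q1, q3, q5, q6}.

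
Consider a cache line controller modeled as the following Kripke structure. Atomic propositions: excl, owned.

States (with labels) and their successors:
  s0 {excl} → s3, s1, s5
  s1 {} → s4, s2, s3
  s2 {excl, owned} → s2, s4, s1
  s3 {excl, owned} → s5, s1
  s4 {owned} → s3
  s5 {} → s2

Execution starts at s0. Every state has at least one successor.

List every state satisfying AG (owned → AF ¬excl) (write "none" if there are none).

States satisfying owned → AF ¬excl: {s0, s1, s3, s4, s5}.
States satisfying AG (owned → AF ¬excl): ∅.

none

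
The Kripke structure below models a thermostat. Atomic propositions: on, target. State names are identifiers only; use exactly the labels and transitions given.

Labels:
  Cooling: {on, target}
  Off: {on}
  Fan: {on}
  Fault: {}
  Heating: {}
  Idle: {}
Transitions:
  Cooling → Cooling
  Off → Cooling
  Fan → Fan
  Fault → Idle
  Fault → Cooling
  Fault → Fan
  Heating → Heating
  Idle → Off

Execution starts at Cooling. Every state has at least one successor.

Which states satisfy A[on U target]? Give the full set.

{Cooling, Off}

States satisfying on: {Cooling, Off, Fan}.
States satisfying target: {Cooling}.
States satisfying A[on U target]: {Cooling, Off}.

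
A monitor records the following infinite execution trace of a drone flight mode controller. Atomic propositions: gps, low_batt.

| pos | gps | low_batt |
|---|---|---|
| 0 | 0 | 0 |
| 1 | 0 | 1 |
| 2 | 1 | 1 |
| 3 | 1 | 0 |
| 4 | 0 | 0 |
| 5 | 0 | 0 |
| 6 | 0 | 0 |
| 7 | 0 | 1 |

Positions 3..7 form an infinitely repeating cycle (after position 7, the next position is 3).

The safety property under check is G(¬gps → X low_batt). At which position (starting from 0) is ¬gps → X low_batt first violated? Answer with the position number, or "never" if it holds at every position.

Check ¬gps → X low_batt at each position in order: 0 ✓, 1 ✓, 2 ✓, 3 ✓.
At position 4 the labels are {} and the next position 5 has {}, so ¬gps → X low_batt is false there. This is the first violation.

4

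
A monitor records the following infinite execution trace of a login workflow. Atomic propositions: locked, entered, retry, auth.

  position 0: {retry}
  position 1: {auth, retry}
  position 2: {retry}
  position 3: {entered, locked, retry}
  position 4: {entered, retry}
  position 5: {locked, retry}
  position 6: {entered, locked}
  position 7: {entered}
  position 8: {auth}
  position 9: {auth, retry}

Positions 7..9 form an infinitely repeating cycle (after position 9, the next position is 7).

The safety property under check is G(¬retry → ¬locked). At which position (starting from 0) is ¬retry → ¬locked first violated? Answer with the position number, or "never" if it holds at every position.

6

Check ¬retry → ¬locked at each position in order: 0 ✓, 1 ✓, 2 ✓, 3 ✓, 4 ✓, 5 ✓.
At position 6 the labels are {entered, locked}, so ¬retry → ¬locked is false there. This is the first violation.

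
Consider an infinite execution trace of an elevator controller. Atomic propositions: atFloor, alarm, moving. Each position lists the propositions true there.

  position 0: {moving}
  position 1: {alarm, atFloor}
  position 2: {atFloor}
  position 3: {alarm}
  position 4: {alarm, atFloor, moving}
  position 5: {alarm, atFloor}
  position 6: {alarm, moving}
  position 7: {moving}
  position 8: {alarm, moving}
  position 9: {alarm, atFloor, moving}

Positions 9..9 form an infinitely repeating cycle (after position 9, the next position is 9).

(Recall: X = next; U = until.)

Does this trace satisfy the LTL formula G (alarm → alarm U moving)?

No

alarm → alarm U moving must hold at every position from 0 onward. It fails at position 1, so G (alarm → alarm U moving) is false.
Positions where alarm holds: 1, 3, 4, 5, 6, 8, 9.
Check alarm U moving at each: 1→fails, 3→ok, 4→ok, 5→ok, 6→ok, 8→ok, 9→ok.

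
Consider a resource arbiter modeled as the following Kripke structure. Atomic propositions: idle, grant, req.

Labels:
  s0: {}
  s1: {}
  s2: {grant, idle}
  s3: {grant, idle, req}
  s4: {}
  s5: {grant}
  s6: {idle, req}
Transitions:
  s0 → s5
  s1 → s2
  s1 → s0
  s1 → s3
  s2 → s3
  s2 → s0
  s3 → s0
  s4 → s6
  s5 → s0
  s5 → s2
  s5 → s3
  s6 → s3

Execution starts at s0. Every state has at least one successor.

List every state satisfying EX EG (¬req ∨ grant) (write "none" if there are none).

{s0, s1, s2, s3, s5, s6}

States satisfying EG (¬req ∨ grant): {s0, s1, s2, s3, s5}.
States satisfying EX EG (¬req ∨ grant): {s0, s1, s2, s3, s5, s6}.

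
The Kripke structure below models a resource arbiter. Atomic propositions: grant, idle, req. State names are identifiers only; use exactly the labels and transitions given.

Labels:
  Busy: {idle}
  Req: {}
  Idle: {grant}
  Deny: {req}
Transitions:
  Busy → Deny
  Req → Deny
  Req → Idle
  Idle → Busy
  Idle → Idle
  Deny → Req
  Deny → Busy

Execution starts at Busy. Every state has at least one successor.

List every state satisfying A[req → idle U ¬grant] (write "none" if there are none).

{Busy, Req, Deny}

States satisfying req → idle: {Busy, Req, Idle}.
States satisfying ¬grant: {Busy, Req, Deny}.
States satisfying A[req → idle U ¬grant]: {Busy, Req, Deny}.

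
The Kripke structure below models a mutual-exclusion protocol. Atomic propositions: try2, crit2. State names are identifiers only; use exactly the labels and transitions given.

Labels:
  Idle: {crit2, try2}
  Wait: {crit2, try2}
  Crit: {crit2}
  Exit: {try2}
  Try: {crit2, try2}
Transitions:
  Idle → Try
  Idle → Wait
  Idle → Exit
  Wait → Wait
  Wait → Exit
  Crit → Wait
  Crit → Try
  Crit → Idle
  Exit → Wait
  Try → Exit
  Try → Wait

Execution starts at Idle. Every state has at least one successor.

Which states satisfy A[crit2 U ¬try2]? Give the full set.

States satisfying crit2: {Idle, Wait, Crit, Try}.
States satisfying ¬try2: {Crit}.
States satisfying A[crit2 U ¬try2]: {Crit}.

{Crit}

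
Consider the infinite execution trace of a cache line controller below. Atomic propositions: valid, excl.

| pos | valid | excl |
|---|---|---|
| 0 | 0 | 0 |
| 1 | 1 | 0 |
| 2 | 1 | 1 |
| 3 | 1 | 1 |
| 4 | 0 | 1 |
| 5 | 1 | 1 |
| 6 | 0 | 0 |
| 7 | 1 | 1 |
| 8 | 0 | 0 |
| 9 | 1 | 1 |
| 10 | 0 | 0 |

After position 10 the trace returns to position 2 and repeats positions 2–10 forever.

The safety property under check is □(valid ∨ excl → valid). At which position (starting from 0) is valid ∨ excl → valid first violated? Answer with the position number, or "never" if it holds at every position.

4

Check valid ∨ excl → valid at each position in order: 0 ✓, 1 ✓, 2 ✓, 3 ✓.
At position 4 the labels are {excl}, so valid ∨ excl → valid is false there. This is the first violation.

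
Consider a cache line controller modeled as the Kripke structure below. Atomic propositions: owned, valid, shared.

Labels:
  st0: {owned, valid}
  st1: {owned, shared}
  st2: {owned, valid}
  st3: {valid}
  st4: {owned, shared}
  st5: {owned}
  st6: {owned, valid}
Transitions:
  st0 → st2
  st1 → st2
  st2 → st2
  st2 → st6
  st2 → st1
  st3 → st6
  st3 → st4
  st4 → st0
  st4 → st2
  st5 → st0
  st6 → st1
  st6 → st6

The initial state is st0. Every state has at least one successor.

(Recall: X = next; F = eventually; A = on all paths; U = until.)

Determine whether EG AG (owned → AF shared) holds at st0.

States satisfying AG (owned → AF shared): ∅.
States satisfying EG AG (owned → AF shared): ∅.
No suitable path/successor from st0 witnesses the formula.
st0 ∉ Sat(EG AG (owned → AF shared)).

Does not hold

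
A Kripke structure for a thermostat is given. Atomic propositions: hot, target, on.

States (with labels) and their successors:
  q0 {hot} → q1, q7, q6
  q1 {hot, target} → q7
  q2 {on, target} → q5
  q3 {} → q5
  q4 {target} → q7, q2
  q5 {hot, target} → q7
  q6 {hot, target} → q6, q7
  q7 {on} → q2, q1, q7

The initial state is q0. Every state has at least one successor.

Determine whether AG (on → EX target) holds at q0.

States satisfying on → EX target: {q0, q1, q2, q3, q4, q5, q6, q7}.
States satisfying AG (on → EX target): {q0, q1, q2, q3, q4, q5, q6, q7}.
Every state reachable from q0 satisfies on → EX target.
q0 ∈ Sat(AG (on → EX target)).

Satisfied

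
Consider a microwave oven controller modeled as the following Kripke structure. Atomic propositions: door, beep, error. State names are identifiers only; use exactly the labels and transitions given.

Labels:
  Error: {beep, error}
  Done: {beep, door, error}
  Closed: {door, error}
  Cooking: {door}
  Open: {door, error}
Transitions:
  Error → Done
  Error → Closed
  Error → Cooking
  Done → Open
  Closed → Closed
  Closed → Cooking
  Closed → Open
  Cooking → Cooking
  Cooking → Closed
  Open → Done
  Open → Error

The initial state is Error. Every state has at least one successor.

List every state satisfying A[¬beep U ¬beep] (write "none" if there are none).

States satisfying ¬beep: {Closed, Cooking, Open}.
States satisfying A[¬beep U ¬beep]: {Closed, Cooking, Open}.

{Closed, Cooking, Open}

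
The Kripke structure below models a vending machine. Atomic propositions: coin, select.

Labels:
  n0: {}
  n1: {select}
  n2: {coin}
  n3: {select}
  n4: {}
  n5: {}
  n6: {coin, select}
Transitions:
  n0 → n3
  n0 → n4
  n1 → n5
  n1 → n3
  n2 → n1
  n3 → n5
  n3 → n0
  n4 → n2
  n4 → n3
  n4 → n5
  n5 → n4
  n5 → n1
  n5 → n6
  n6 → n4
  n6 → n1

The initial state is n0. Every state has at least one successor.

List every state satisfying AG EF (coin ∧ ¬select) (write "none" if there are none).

{n0, n1, n2, n3, n4, n5, n6}

States satisfying EF (coin ∧ ¬select): {n0, n1, n2, n3, n4, n5, n6}.
States satisfying AG EF (coin ∧ ¬select): {n0, n1, n2, n3, n4, n5, n6}.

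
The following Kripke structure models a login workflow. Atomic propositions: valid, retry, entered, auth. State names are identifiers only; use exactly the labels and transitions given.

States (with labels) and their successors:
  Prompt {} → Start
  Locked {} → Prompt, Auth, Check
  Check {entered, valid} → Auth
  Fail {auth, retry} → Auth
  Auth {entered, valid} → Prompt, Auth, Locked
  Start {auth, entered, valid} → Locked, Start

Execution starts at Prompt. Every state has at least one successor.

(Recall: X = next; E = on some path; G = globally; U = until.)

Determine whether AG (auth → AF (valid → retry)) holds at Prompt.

Does not hold

States satisfying auth → AF (valid → retry): {Prompt, Locked, Check, Fail, Auth}.
States satisfying AG (auth → AF (valid → retry)): ∅.
Start is reachable from Prompt and violates auth → AF (valid → retry), so AG fails at Prompt.
Prompt ∉ Sat(AG (auth → AF (valid → retry))).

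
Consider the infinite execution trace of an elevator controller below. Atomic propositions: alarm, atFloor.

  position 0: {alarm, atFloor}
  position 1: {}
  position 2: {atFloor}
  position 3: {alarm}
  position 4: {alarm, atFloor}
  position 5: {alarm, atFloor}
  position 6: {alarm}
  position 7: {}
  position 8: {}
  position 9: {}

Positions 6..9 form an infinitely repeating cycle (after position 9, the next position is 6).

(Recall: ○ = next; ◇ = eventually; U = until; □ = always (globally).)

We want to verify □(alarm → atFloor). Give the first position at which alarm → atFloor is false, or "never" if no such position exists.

Check alarm → atFloor at each position in order: 0 ✓, 1 ✓, 2 ✓.
At position 3 the labels are {alarm}, so alarm → atFloor is false there. This is the first violation.

3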